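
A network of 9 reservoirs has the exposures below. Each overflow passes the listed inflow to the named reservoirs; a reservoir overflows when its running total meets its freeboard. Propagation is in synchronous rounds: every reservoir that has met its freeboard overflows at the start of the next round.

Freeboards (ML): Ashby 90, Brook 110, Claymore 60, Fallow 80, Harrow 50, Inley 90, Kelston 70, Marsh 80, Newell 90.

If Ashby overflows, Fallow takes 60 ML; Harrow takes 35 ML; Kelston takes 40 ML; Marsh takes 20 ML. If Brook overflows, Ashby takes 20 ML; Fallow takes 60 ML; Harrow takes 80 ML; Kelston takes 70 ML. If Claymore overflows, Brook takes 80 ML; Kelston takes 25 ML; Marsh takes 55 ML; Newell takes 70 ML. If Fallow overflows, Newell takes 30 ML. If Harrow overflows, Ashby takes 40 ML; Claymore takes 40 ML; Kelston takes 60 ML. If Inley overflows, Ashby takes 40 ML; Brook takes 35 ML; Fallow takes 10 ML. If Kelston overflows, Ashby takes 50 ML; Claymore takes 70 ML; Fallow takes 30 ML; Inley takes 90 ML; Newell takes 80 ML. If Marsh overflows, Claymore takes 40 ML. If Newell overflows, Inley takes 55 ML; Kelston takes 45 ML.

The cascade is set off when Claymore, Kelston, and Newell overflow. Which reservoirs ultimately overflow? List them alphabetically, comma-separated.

Ashby, Brook, Claymore, Fallow, Harrow, Inley, Kelston, Newell

Round 1 — Claymore, Kelston, Newell overflow (initial).
  Ashby: +50 → 50 < 90
  Brook: +80 → 80 < 110
  Fallow: +30 → 30 < 80
  Inley: +90+55 → 145 ≥ 90
  Marsh: +55 → 55 < 80
Round 2 — Inley overflows.
  Ashby: +40 → 90 ≥ 90
  Brook: +35 → 115 ≥ 110
  Fallow: +10 → 40 < 80
Round 3 — Ashby, Brook overflow.
  Fallow: +60+60 → 160 ≥ 80
  Harrow: +35+80 → 115 ≥ 50
  Marsh: +20 → 75 < 80
Round 4 — Fallow, Harrow overflow.
No further overflows.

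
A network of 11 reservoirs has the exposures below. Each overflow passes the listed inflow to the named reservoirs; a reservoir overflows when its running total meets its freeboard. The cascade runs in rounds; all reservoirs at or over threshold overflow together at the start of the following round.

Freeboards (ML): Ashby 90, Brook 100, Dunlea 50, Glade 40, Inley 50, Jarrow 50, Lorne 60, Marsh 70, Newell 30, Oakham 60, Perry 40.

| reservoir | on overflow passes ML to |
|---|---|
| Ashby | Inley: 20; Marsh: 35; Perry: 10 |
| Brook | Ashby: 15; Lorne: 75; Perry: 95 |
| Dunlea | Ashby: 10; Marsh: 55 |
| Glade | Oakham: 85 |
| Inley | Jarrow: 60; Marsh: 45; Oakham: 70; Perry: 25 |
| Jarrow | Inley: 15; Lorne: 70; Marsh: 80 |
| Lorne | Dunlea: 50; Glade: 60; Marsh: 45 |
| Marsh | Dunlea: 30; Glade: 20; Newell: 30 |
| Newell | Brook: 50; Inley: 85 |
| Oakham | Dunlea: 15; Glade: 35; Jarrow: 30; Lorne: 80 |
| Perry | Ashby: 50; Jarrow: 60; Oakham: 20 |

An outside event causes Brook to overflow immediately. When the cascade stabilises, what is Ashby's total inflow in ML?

Round 1 — Brook overflows (initial).
  Ashby: +15 → 15 < 90
  Lorne: +75 → 75 ≥ 60
  Perry: +95 → 95 ≥ 40
Round 2 — Lorne, Perry overflow.
  Ashby: +50 → 65 < 90
  Dunlea: +50 → 50 ≥ 50
  Glade: +60 → 60 ≥ 40
  Jarrow: +60 → 60 ≥ 50
  Marsh: +45 → 45 < 70
  Oakham: +20 → 20 < 60
Round 3 — Dunlea, Glade, Jarrow overflow.
  Ashby: +10 → 75 < 90
  Inley: +15 → 15 < 50
  Marsh: +55+80 → 180 ≥ 70
  Oakham: +85 → 105 ≥ 60
Round 4 — Marsh, Oakham overflow.
  Newell: +30 → 30 ≥ 30
Round 5 — Newell overflows.
  Inley: +85 → 100 ≥ 50
Round 6 — Inley overflows.
No further overflows.

75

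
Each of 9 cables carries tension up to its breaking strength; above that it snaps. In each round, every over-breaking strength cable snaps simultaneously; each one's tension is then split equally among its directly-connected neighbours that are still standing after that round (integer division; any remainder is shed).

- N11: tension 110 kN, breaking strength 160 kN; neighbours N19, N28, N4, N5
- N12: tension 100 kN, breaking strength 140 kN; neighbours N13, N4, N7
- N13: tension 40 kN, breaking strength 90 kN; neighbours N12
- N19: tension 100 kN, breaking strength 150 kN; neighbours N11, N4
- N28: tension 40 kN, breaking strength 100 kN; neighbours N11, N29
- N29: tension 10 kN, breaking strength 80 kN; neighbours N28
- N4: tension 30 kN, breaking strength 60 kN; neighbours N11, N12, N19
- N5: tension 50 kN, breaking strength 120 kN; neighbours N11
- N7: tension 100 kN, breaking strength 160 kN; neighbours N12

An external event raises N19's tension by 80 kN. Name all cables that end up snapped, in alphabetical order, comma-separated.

Round 1 — N19 at 180 > 150. N19 snaps.
  N19 sheds 180 kN to N11, N4: 90 each.
    N11: 110+90 = 200 > 160
    N4: 30+90 = 120 > 60
Round 2 — N11, N4 snap.
  N11 sheds 200 kN to N28, N5: 100 each.
    N28: 40+100 = 140 > 100
    N5: 50+100 = 150 > 120
  N4 sheds 120 kN to N12: 120 each.
    N12: 100+120 = 220 > 140
Round 3 — N12, N28, N5 snap.
  N12 sheds 220 kN to N13, N7: 110 each.
    N13: 40+110 = 150 > 90
    N7: 100+110 = 210 > 160
  N28 sheds 140 kN to N29: 140 each.
    N29: 10+140 = 150 > 80
  N5 sheds 150 kN: no online neighbours, lost.
Round 4 — N13, N29, N7 snap.
  N13 sheds 150 kN: no online neighbours, lost.
  N29 sheds 150 kN: no online neighbours, lost.
  N7 sheds 210 kN: no online neighbours, lost.
No further breaks.

N11, N12, N13, N19, N28, N29, N4, N5, N7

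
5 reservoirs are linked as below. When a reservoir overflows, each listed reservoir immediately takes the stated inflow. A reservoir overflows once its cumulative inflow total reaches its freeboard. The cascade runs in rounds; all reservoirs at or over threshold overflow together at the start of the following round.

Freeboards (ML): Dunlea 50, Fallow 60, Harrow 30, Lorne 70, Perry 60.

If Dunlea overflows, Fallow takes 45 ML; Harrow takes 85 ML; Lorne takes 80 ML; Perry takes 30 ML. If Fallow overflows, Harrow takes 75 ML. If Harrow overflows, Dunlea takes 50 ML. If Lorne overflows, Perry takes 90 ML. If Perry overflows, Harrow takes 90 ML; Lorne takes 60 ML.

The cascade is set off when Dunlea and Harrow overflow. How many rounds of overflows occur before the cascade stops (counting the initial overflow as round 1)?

Round 1 — Dunlea, Harrow overflow (initial).
  Fallow: +45 → 45 < 60
  Lorne: +80 → 80 ≥ 70
  Perry: +30 → 30 < 60
Round 2 — Lorne overflows.
  Perry: +90 → 120 ≥ 60
Round 3 — Perry overflows.
No further overflows.

3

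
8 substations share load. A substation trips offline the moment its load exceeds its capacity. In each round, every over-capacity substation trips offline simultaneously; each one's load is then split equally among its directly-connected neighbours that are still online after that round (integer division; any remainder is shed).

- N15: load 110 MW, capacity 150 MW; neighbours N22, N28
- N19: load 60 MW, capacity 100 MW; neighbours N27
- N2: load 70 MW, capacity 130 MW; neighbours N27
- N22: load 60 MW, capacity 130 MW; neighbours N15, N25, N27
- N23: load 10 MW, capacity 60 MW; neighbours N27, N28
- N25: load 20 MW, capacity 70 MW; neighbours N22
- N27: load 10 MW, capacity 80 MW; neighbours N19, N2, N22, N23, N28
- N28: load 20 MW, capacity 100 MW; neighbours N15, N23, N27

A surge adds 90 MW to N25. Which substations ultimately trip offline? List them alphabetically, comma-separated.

N15, N22, N23, N25, N27, N28

Round 1 — N25 at 110 > 70. N25 trips offline.
  N25 sheds 110 MW to N22: 110 each.
    N22: 60+110 = 170 > 130
Round 2 — N22 trips offline.
  N22 sheds 170 MW to N15, N27: 85 each.
    N15: 110+85 = 195 > 150
    N27: 10+85 = 95 > 80
Round 3 — N15, N27 trip offline.
  N15 sheds 195 MW to N28: 195 each.
    N28: 20+195 = 215 > 100
  N27 sheds 95 MW to N19, N2, N23, N28: 23 each (3 lost).
    N19: 60+23 = 83 ≤ 100
    N2: 70+23 = 93 ≤ 130
    N23: 10+23 = 33 ≤ 60
    N28: 215+23 = 238 > 100
Round 4 — N28 trips offline.
  N28 sheds 238 MW to N23: 238 each.
    N23: 33+238 = 271 > 60
Round 5 — N23 trips offline.
  N23 sheds 271 MW: no online neighbours, lost.
No further trips.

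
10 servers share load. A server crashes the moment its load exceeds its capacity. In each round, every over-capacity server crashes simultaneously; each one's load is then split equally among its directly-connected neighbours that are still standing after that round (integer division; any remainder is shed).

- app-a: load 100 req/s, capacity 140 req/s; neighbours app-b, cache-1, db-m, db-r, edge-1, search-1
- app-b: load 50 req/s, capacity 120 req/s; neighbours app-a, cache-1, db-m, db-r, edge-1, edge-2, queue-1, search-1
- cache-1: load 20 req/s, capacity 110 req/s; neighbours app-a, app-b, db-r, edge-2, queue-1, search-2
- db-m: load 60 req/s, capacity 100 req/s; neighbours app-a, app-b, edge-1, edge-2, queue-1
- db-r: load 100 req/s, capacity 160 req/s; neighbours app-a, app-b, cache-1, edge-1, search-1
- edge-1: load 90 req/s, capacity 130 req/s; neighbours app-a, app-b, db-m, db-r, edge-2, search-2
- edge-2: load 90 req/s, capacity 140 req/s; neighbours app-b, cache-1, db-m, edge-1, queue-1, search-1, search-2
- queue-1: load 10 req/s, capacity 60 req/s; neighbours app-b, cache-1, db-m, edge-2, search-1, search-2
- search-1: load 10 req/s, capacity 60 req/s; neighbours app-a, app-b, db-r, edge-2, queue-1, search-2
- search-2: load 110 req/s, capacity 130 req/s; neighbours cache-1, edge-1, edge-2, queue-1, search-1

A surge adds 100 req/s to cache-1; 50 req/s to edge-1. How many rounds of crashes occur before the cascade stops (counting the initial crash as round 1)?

3

Round 1 — cache-1 at 120 > 110; edge-1 at 140 > 130. cache-1, edge-1 crash.
  cache-1 sheds 120 req/s to app-a, app-b, db-r, edge-2, queue-1, search-2: 20 each.
    app-a: 100+20 = 120 ≤ 140
    app-b: 50+20 = 70 ≤ 120
    db-r: 100+20 = 120 ≤ 160
    edge-2: 90+20 = 110 ≤ 140
    queue-1: 10+20 = 30 ≤ 60
    search-2: 110+20 = 130 ≤ 130
  edge-1 sheds 140 req/s to app-a, app-b, db-m, db-r, edge-2, search-2: 23 each (2 lost).
    app-a: 120+23 = 143 > 140
    app-b: 70+23 = 93 ≤ 120
    db-m: 60+23 = 83 ≤ 100
    db-r: 120+23 = 143 ≤ 160
    edge-2: 110+23 = 133 ≤ 140
    search-2: 130+23 = 153 > 130
Round 2 — app-a, search-2 crash.
  app-a sheds 143 req/s to app-b, db-m, db-r, search-1: 35 each (3 lost).
    app-b: 93+35 = 128 > 120
    db-m: 83+35 = 118 > 100
    db-r: 143+35 = 178 > 160
    search-1: 10+35 = 45 ≤ 60
  search-2 sheds 153 req/s to edge-2, queue-1, search-1: 51 each.
    edge-2: 133+51 = 184 > 140
    queue-1: 30+51 = 81 > 60
    search-1: 45+51 = 96 > 60
Round 3 — app-b, db-m, db-r, edge-2, queue-1, search-1 crash.
  app-b sheds 128 req/s: no online neighbours, lost.
  db-m sheds 118 req/s: no online neighbours, lost.
  db-r sheds 178 req/s: no online neighbours, lost.
  edge-2 sheds 184 req/s: no online neighbours, lost.
  queue-1 sheds 81 req/s: no online neighbours, lost.
  search-1 sheds 96 req/s: no online neighbours, lost.
No further crashes.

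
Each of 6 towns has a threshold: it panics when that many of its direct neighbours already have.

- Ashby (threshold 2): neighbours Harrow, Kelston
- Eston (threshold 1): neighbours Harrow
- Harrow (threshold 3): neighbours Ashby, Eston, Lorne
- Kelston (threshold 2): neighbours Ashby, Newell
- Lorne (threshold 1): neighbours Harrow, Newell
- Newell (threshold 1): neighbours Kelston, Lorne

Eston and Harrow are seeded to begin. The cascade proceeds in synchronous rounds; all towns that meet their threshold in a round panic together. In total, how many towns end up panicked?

4

Round 1 — Eston, Harrow panic (initial).
Round 2 — checking thresholds:
  Ashby: 1 of 2 neighbours < 2, below threshold.
  Lorne: 1 of 2 neighbours ≥ 1, panics.
Round 3 — checking thresholds:
  Ashby: 1 of 2 neighbours < 2, below threshold.
  Newell: 1 of 2 neighbours ≥ 1, panics.
Round 4 — no new panics; cascade stops.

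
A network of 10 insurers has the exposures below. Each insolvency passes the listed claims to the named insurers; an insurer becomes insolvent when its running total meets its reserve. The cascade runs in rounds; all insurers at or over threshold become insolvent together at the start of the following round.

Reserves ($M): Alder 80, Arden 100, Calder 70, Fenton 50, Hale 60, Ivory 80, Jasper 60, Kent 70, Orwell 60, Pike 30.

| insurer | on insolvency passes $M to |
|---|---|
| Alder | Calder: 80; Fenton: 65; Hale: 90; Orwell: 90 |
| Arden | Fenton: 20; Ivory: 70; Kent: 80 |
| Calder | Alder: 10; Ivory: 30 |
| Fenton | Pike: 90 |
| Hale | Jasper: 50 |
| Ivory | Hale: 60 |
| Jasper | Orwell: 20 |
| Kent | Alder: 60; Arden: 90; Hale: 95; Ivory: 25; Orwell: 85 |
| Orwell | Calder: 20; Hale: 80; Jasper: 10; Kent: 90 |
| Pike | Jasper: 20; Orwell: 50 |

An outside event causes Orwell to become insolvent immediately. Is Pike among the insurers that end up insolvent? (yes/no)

Round 1 — Orwell becomes insolvent (initial).
  Calder: +20 → 20 < 70
  Hale: +80 → 80 ≥ 60
  Jasper: +10 → 10 < 60
  Kent: +90 → 90 ≥ 70
Round 2 — Hale, Kent become insolvent.
  Alder: +60 → 60 < 80
  Arden: +90 → 90 < 100
  Ivory: +25 → 25 < 80
  Jasper: +50 → 60 ≥ 60
Round 3 — Jasper becomes insolvent.
No further insolvencies.

no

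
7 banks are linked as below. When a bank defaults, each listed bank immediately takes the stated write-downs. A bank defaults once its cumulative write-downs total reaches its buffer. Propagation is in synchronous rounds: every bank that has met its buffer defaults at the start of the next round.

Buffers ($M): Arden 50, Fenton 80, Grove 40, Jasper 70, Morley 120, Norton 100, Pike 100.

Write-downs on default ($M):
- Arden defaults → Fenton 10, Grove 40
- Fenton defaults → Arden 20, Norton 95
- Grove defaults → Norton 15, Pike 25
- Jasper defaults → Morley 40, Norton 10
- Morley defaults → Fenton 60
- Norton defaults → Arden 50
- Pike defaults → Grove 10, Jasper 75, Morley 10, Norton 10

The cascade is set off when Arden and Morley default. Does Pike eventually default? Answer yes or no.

no

Round 1 — Arden, Morley default (initial).
  Fenton: +10+60 → 70 < 80
  Grove: +40 → 40 ≥ 40
Round 2 — Grove defaults.
  Norton: +15 → 15 < 100
  Pike: +25 → 25 < 100
No further defaults.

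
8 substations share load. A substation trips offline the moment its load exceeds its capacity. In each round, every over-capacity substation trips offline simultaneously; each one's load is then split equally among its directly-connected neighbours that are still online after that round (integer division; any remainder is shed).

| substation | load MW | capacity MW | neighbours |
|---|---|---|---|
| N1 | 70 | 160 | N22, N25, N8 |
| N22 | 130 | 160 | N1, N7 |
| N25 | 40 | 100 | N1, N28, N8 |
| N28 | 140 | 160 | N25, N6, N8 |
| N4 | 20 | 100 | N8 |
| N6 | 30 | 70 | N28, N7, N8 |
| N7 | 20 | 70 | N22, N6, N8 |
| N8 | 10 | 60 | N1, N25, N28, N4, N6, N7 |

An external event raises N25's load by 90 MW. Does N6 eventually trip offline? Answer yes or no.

Round 1 — N25 at 130 > 100. N25 trips offline.
  N25 sheds 130 MW to N1, N28, N8: 43 each (1 lost).
    N1: 70+43 = 113 ≤ 160
    N28: 140+43 = 183 > 160
    N8: 10+43 = 53 ≤ 60
Round 2 — N28 trips offline.
  N28 sheds 183 MW to N6, N8: 91 each (1 lost).
    N6: 30+91 = 121 > 70
    N8: 53+91 = 144 > 60
Round 3 — N6, N8 trip offline.
  N6 sheds 121 MW to N7: 121 each.
    N7: 20+121 = 141 > 70
  N8 sheds 144 MW to N1, N4, N7: 48 each.
    N1: 113+48 = 161 > 160
    N4: 20+48 = 68 ≤ 100
    N7: 141+48 = 189 > 70
Round 4 — N1, N7 trip offline.
  N1 sheds 161 MW to N22: 161 each.
    N22: 130+161 = 291 > 160
  N7 sheds 189 MW to N22: 189 each.
    N22: 291+189 = 480 > 160
Round 5 — N22 trips offline.
  N22 sheds 480 MW: no online neighbours, lost.
No further trips.

yes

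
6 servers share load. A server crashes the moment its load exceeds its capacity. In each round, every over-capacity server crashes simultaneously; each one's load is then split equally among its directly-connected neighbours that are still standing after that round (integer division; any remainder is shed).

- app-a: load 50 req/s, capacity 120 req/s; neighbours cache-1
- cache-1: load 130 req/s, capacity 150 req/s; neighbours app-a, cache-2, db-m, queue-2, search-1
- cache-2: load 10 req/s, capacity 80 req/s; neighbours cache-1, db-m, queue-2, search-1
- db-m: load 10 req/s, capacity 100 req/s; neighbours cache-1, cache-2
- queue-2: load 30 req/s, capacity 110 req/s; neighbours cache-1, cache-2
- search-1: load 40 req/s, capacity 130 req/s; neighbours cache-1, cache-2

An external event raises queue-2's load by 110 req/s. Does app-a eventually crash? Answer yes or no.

Round 1 — queue-2 at 140 > 110. queue-2 crashes.
  queue-2 sheds 140 req/s to cache-1, cache-2: 70 each.
    cache-1: 130+70 = 200 > 150
    cache-2: 10+70 = 80 ≤ 80
Round 2 — cache-1 crashes.
  cache-1 sheds 200 req/s to app-a, cache-2, db-m, search-1: 50 each.
    app-a: 50+50 = 100 ≤ 120
    cache-2: 80+50 = 130 > 80
    db-m: 10+50 = 60 ≤ 100
    search-1: 40+50 = 90 ≤ 130
Round 3 — cache-2 crashes.
  cache-2 sheds 130 req/s to db-m, search-1: 65 each.
    db-m: 60+65 = 125 > 100
    search-1: 90+65 = 155 > 130
Round 4 — db-m, search-1 crash.
  db-m sheds 125 req/s: no online neighbours, lost.
  search-1 sheds 155 req/s: no online neighbours, lost.
No further crashes.

no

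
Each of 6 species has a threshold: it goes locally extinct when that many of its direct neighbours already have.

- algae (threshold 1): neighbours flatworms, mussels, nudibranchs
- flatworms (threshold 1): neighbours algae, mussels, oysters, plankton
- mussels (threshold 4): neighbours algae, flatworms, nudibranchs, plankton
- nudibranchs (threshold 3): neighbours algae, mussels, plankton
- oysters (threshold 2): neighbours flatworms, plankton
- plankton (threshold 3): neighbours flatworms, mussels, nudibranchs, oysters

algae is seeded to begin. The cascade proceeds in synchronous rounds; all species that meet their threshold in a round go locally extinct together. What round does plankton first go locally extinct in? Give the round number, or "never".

Round 1 — algae goes locally extinct (initial).
Round 2 — checking thresholds:
  flatworms: 1 of 4 neighbours ≥ 1, goes locally extinct.
  mussels: 1 of 4 neighbours < 4, below threshold.
  nudibranchs: 1 of 3 neighbours < 3, below threshold.
Round 3 — no new extinctions; cascade stops.

never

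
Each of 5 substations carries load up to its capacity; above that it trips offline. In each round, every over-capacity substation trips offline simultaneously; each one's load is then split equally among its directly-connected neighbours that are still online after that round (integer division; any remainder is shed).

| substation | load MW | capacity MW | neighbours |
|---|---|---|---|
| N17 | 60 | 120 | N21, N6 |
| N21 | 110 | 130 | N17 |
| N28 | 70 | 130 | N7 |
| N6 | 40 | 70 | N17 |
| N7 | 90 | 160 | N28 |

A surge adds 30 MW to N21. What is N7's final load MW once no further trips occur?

90

Round 1 — N21 at 140 > 130. N21 trips offline.
  N21 sheds 140 MW to N17: 140 each.
    N17: 60+140 = 200 > 120
Round 2 — N17 trips offline.
  N17 sheds 200 MW to N6: 200 each.
    N6: 40+200 = 240 > 70
Round 3 — N6 trips offline.
  N6 sheds 240 MW: no online neighbours, lost.
No further trips.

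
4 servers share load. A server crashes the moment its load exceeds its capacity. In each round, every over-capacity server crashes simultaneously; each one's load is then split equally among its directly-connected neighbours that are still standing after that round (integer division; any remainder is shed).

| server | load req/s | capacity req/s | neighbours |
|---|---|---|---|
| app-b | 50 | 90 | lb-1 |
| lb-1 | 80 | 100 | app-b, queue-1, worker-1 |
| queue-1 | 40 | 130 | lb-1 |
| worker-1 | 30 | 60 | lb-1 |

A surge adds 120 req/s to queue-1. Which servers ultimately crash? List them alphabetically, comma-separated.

Round 1 — queue-1 at 160 > 130. queue-1 crashes.
  queue-1 sheds 160 req/s to lb-1: 160 each.
    lb-1: 80+160 = 240 > 100
Round 2 — lb-1 crashes.
  lb-1 sheds 240 req/s to app-b, worker-1: 120 each.
    app-b: 50+120 = 170 > 90
    worker-1: 30+120 = 150 > 60
Round 3 — app-b, worker-1 crash.
  app-b sheds 170 req/s: no online neighbours, lost.
  worker-1 sheds 150 req/s: no online neighbours, lost.
No further crashes.

app-b, lb-1, queue-1, worker-1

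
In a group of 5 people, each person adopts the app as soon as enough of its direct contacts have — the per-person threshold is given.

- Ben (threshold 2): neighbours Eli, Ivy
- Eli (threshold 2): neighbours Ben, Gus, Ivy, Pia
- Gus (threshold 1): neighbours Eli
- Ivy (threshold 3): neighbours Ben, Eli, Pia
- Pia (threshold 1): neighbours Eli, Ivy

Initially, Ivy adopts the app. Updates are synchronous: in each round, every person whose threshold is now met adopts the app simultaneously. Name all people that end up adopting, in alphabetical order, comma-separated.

Ben, Eli, Gus, Ivy, Pia

Round 1 — Ivy adopts the app (initial).
Round 2 — checking thresholds:
  Ben: 1 of 2 neighbours < 2, not yet.
  Eli: 1 of 4 neighbours < 2, not yet.
  Pia: 1 of 2 neighbours ≥ 1, adopts the app.
Round 3 — checking thresholds:
  Ben: 1 of 2 neighbours < 2, not yet.
  Eli: 2 of 4 neighbours ≥ 2, adopts the app.
Round 4 — checking thresholds:
  Ben: 2 of 2 neighbours ≥ 2, adopts the app.
  Gus: 1 of 1 neighbours ≥ 1, adopts the app.
Round 5 — no new adoptions; cascade stops.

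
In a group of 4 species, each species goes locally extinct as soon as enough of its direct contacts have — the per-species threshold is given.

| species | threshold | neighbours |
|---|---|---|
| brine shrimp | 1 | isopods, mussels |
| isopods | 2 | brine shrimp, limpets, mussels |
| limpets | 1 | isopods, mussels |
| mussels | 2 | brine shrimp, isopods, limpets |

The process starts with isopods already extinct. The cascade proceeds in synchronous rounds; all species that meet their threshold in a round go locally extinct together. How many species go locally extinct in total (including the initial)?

Round 1 — isopods goes locally extinct (initial).
Round 2 — checking thresholds:
  brine shrimp: 1 of 2 neighbours ≥ 1, goes locally extinct.
  limpets: 1 of 2 neighbours ≥ 1, goes locally extinct.
  mussels: 1 of 3 neighbours < 2, holds.
Round 3 — checking thresholds:
  mussels: 3 of 3 neighbours ≥ 2, goes locally extinct.
Round 4 — no new extinctions; cascade stops.

4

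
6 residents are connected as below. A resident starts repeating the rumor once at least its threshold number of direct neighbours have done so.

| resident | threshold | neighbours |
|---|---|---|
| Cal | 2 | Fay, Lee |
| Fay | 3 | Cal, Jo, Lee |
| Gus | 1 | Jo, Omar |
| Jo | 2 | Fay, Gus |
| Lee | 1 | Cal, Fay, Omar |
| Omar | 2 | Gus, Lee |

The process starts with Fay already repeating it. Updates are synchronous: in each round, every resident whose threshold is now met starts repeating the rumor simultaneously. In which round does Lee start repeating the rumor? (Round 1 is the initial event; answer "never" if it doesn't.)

2

Round 1 — Fay starts repeating the rumor (initial).
Round 2 — checking thresholds:
  Cal: 1 of 2 neighbours < 2, holds.
  Jo: 1 of 2 neighbours < 2, holds.
  Lee: 1 of 3 neighbours ≥ 1, starts repeating the rumor.
Round 3 — checking thresholds:
  Cal: 2 of 2 neighbours ≥ 2, starts repeating the rumor.
  Jo: 1 of 2 neighbours < 2, holds.
  Omar: 1 of 2 neighbours < 2, holds.
Round 4 — no new spreads; cascade stops.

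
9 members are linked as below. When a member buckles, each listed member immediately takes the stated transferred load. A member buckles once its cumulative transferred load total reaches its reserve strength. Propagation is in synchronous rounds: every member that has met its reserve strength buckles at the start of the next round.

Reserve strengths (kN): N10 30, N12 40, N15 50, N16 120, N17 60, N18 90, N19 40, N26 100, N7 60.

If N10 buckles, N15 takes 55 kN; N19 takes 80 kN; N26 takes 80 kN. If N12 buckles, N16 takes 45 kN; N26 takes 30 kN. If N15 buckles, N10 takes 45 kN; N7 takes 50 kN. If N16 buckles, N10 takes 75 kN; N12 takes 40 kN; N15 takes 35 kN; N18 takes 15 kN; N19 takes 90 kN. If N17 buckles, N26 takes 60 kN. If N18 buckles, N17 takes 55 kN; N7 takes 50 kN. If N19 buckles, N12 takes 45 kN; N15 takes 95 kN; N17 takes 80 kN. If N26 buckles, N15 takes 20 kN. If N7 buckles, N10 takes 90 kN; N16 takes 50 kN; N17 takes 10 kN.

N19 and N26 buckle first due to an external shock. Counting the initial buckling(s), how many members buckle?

6

Round 1 — N19, N26 buckle (initial).
  N12: +45 → 45 ≥ 40
  N15: +95+20 → 115 ≥ 50
  N17: +80 → 80 ≥ 60
Round 2 — N12, N15, N17 buckle.
  N10: +45 → 45 ≥ 30
  N16: +45 → 45 < 120
  N7: +50 → 50 < 60
Round 3 — N10 buckles.
No further bucklings.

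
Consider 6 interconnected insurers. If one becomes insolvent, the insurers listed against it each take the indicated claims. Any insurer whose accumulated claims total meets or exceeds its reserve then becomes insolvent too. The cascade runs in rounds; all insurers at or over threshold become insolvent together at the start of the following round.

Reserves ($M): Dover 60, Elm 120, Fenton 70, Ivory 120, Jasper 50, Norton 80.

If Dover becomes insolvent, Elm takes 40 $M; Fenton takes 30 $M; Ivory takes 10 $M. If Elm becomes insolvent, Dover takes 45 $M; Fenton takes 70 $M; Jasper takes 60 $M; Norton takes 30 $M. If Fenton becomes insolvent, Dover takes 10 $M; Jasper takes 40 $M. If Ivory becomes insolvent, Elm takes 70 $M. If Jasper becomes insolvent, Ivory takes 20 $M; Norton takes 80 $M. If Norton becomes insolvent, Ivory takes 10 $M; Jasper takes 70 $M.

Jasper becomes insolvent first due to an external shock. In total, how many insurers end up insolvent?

Round 1 — Jasper becomes insolvent (initial).
  Ivory: +20 → 20 < 120
  Norton: +80 → 80 ≥ 80
Round 2 — Norton becomes insolvent.
  Ivory: +10 → 30 < 120
No further insolvencies.

2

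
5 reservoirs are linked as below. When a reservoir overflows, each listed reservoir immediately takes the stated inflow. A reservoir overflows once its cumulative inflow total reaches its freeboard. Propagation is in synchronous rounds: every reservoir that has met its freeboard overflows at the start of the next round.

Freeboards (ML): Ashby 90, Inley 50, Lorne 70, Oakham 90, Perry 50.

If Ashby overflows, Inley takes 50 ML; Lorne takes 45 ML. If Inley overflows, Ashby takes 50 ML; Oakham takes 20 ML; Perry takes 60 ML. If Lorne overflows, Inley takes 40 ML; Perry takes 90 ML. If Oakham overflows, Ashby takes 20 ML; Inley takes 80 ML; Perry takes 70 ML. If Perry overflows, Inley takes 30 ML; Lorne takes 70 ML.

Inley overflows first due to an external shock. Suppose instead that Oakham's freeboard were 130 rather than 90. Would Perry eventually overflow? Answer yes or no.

yes

With Oakham's freeboard at 130:
Round 1 — Inley overflows (initial).
  Ashby: +50 → 50 < 90
  Oakham: +20 → 20 < 130
  Perry: +60 → 60 ≥ 50
Round 2 — Perry overflows.
  Lorne: +70 → 70 ≥ 70
Round 3 — Lorne overflows.
No further overflows.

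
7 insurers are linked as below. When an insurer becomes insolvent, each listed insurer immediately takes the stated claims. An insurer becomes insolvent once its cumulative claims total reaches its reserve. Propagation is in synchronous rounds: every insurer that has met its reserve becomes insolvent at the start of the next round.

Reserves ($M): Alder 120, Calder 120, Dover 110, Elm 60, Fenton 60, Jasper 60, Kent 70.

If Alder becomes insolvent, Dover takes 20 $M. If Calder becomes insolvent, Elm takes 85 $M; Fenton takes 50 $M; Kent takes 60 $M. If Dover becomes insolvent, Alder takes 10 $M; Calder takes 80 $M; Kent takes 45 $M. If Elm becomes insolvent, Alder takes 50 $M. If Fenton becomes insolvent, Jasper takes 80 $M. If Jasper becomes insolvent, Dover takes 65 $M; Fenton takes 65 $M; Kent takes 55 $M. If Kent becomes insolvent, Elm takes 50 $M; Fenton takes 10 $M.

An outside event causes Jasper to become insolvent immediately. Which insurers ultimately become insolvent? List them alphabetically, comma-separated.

Round 1 — Jasper becomes insolvent (initial).
  Dover: +65 → 65 < 110
  Fenton: +65 → 65 ≥ 60
  Kent: +55 → 55 < 70
Round 2 — Fenton becomes insolvent.
No further insolvencies.

Fenton, Jasper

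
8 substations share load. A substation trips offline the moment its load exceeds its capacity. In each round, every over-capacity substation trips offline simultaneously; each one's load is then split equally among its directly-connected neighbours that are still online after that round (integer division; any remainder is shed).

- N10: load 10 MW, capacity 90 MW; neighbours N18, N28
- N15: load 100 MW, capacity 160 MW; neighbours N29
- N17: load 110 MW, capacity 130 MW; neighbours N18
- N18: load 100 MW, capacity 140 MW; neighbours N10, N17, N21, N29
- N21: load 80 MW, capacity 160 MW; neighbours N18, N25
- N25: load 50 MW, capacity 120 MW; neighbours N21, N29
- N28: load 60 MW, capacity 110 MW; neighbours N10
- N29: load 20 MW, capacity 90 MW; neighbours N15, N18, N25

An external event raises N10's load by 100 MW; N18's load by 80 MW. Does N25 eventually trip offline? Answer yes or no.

Round 1 — N10 at 110 > 90; N18 at 180 > 140. N10, N18 trip offline.
  N10 sheds 110 MW to N28: 110 each.
    N28: 60+110 = 170 > 110
  N18 sheds 180 MW to N17, N21, N29: 60 each.
    N17: 110+60 = 170 > 130
    N21: 80+60 = 140 ≤ 160
    N29: 20+60 = 80 ≤ 90
Round 2 — N17, N28 trip offline.
  N17 sheds 170 MW: no online neighbours, lost.
  N28 sheds 170 MW: no online neighbours, lost.
No further trips.

no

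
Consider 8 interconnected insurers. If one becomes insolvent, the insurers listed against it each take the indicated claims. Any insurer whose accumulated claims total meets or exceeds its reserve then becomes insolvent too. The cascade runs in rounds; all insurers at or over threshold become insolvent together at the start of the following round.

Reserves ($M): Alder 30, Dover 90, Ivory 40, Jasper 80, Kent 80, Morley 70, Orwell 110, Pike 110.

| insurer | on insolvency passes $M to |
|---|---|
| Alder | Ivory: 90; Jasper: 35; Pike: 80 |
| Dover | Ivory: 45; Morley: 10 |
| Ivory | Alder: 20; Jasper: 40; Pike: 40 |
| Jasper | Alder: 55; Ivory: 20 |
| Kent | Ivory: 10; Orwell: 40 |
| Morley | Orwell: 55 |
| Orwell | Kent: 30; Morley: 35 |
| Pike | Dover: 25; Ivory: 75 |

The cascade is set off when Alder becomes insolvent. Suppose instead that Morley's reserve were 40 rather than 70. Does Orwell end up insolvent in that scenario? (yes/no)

no

With Morley's reserve at 40:
Round 1 — Alder becomes insolvent (initial).
  Ivory: +90 → 90 ≥ 40
  Jasper: +35 → 35 < 80
  Pike: +80 → 80 < 110
Round 2 — Ivory becomes insolvent.
  Jasper: +40 → 75 < 80
  Pike: +40 → 120 ≥ 110
Round 3 — Pike becomes insolvent.
  Dover: +25 → 25 < 90
No further insolvencies.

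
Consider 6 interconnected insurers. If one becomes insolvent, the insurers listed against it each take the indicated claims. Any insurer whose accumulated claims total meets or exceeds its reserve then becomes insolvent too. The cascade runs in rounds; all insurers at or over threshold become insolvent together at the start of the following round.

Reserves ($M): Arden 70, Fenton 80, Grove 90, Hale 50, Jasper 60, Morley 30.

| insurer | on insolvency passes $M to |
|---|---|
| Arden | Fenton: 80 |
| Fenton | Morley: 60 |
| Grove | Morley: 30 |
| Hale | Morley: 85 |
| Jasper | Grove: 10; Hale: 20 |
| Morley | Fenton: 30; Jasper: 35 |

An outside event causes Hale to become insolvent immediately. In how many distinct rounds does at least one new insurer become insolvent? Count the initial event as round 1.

Round 1 — Hale becomes insolvent (initial).
  Morley: +85 → 85 ≥ 30
Round 2 — Morley becomes insolvent.
  Fenton: +30 → 30 < 80
  Jasper: +35 → 35 < 60
No further insolvencies.

2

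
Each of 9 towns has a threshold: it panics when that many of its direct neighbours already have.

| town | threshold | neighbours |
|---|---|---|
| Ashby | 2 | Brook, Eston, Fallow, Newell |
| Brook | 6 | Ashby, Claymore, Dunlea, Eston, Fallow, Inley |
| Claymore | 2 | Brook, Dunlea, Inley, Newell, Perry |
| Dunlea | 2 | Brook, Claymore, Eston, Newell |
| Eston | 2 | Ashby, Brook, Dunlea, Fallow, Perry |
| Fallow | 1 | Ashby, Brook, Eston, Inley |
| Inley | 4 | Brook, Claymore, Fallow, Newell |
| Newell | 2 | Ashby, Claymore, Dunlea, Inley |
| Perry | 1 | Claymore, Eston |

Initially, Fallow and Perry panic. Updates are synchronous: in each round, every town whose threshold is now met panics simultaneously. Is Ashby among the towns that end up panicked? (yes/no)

yes

Round 1 — Fallow, Perry panic (initial).
Round 2 — checking thresholds:
  Ashby: 1 of 4 neighbours < 2, below threshold.
  Brook: 1 of 6 neighbours < 6, below threshold.
  Claymore: 1 of 5 neighbours < 2, below threshold.
  Eston: 2 of 5 neighbours ≥ 2, panics.
  Inley: 1 of 4 neighbours < 4, below threshold.
Round 3 — checking thresholds:
  Ashby: 2 of 4 neighbours ≥ 2, panics.
  Brook: 2 of 6 neighbours < 6, below threshold.
  Claymore: 1 of 5 neighbours < 2, below threshold.
  Dunlea: 1 of 4 neighbours < 2, below threshold.
  Inley: 1 of 4 neighbours < 4, below threshold.
Round 4 — no new panics; cascade stops.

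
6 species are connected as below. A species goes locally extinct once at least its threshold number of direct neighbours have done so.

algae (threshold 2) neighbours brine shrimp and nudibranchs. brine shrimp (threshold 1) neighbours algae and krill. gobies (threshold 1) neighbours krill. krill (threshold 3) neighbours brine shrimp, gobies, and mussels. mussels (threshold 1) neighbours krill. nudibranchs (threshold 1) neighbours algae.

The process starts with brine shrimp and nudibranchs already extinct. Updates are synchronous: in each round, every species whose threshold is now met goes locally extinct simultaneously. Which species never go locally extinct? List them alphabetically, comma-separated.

Round 1 — brine shrimp, nudibranchs go locally extinct (initial).
Round 2 — checking thresholds:
  algae: 2 of 2 neighbours ≥ 2, goes locally extinct.
  krill: 1 of 3 neighbours < 3, holds.
Round 3 — no new extinctions; cascade stops.

gobies, krill, mussels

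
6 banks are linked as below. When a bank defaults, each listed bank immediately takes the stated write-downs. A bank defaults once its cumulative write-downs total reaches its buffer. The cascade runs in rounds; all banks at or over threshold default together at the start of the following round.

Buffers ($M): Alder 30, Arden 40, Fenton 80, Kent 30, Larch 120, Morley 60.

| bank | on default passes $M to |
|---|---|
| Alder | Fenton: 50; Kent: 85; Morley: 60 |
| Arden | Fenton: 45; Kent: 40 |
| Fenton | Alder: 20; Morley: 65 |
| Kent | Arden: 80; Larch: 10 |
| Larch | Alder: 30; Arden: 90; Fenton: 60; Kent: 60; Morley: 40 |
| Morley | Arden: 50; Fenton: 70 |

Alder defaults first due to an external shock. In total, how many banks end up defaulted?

5

Round 1 — Alder defaults (initial).
  Fenton: +50 → 50 < 80
  Kent: +85 → 85 ≥ 30
  Morley: +60 → 60 ≥ 60
Round 2 — Kent, Morley default.
  Arden: +80+50 → 130 ≥ 40
  Fenton: +70 → 120 ≥ 80
  Larch: +10 → 10 < 120
Round 3 — Arden, Fenton default.
No further defaults.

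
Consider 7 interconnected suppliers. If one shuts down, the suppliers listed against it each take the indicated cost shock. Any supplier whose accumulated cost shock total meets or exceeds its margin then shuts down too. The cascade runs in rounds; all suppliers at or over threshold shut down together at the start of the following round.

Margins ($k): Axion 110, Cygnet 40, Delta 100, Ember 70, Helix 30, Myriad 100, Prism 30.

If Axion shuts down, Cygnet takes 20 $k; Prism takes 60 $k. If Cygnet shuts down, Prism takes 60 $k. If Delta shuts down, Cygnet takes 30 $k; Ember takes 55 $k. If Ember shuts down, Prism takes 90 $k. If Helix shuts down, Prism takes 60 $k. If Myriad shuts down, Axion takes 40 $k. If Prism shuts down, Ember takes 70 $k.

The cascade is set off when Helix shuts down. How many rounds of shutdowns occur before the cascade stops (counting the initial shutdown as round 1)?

Round 1 — Helix shuts down (initial).
  Prism: +60 → 60 ≥ 30
Round 2 — Prism shuts down.
  Ember: +70 → 70 ≥ 70
Round 3 — Ember shuts down.
No further shutdowns.

3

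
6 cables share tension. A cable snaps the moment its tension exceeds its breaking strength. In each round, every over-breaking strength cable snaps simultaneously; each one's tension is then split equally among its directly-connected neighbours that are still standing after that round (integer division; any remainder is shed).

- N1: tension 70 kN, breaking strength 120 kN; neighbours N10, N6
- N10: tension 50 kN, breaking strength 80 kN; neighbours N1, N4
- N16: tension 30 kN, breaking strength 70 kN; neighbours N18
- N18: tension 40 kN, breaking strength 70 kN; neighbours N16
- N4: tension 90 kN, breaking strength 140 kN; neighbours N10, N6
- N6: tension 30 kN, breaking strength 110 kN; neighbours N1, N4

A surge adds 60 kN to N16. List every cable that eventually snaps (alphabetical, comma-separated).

Round 1 — N16 at 90 > 70. N16 snaps.
  N16 sheds 90 kN to N18: 90 each.
    N18: 40+90 = 130 > 70
Round 2 — N18 snaps.
  N18 sheds 130 kN: no online neighbours, lost.
No further breaks.

N16, N18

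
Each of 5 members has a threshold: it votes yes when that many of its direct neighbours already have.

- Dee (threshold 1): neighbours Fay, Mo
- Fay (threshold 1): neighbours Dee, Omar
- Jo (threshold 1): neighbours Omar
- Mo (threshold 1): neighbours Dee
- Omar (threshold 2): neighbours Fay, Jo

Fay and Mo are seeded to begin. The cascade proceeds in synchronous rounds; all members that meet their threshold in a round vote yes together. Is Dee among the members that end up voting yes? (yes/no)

Round 1 — Fay, Mo vote yes (initial).
Round 2 — checking thresholds:
  Dee: 2 of 2 neighbours ≥ 1, votes yes.
  Omar: 1 of 2 neighbours < 2, not yet.
Round 3 — no new yes votes; cascade stops.

yes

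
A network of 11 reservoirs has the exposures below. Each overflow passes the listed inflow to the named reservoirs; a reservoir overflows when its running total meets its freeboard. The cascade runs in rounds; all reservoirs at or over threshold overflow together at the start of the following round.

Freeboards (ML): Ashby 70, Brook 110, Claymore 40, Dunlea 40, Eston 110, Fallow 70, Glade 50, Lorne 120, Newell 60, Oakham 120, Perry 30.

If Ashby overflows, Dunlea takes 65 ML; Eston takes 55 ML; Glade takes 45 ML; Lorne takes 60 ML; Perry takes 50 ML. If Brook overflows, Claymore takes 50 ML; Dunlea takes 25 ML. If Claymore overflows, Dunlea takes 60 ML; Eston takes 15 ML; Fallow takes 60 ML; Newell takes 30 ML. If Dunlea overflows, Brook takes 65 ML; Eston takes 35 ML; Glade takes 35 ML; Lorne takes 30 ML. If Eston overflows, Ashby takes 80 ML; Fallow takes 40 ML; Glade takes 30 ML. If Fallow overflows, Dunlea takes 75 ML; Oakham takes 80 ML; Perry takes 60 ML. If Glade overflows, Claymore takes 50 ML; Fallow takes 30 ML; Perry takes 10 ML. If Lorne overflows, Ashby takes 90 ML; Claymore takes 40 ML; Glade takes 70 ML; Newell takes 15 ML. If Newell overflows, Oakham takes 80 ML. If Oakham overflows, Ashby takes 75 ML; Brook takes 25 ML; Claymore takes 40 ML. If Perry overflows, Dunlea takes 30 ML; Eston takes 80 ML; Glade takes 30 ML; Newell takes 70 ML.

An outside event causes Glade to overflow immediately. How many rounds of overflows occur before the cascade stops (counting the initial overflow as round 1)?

6

Round 1 — Glade overflows (initial).
  Claymore: +50 → 50 ≥ 40
  Fallow: +30 → 30 < 70
  Perry: +10 → 10 < 30
Round 2 — Claymore overflows.
  Dunlea: +60 → 60 ≥ 40
  Eston: +15 → 15 < 110
  Fallow: +60 → 90 ≥ 70
  Newell: +30 → 30 < 60
Round 3 — Dunlea, Fallow overflow.
  Brook: +65 → 65 < 110
  Eston: +35 → 50 < 110
  Lorne: +30 → 30 < 120
  Oakham: +80 → 80 < 120
  Perry: +60 → 70 ≥ 30
Round 4 — Perry overflows.
  Eston: +80 → 130 ≥ 110
  Newell: +70 → 100 ≥ 60
Round 5 — Eston, Newell overflow.
  Ashby: +80 → 80 ≥ 70
  Oakham: +80 → 160 ≥ 120
Round 6 — Ashby, Oakham overflow.
  Brook: +25 → 90 < 110
  Lorne: +60 → 90 < 120
No further overflows.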